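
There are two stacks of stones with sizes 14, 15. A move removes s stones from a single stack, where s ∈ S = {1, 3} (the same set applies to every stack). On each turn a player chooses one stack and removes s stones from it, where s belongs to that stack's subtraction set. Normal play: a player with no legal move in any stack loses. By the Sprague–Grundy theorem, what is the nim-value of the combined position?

1

All stacks use S = {1, 3}:
G(0) = 0
G(1) = mex{0} = 1
G(2) = mex{1} = 0
G(3) = mex{0,0} = 1
G(4) = mex{1,1} = 0
G(5) = mex{0,0} = 1
G(6) = mex{1,1} = 0
G(7) = mex{0,0} = 1
G(8) = mex{1,1} = 0
G(9) = mex{0,0} = 1
G(10) = mex{1,1} = 0
G(11) = mex{0,0} = 1
G(12) = mex{1,1} = 0
G(13) = mex{0,0} = 1
G(14) = mex{1,1} = 0
G(15) = mex{0,0} = 1
Stack A: G(14) = 0.
Stack B: G(15) = 1.
Combined Grundy value = 0 ⊕ 1 = 1.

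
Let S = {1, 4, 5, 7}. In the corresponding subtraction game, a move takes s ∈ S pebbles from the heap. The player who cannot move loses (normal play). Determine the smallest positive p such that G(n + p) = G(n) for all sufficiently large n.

8

n :  0  1  2  3  4  5  6  7  8  9 10 11 12 13 14 15 16 17
G :  0  1  0  1  2  3  2  3  0  1  0  1  2  3  2  3  0  1
G(n+8) = G(n) holds for n = 0,…,6 (a full window of length max(S) = 7), so the sequence is purely periodic with period 8.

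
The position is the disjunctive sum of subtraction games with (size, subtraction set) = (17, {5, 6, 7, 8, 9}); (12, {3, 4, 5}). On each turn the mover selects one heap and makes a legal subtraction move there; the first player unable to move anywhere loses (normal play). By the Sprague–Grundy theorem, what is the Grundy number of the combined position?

1

Heap A, S = {5, 6, 7, 8, 9}:
n :  0  1  2  3  4  5  6  7  8  9 10 11 12 13 14 15 16 17
G :  0  0  0  0  0  1  1  1  1  1  2  2  2  2  0  0  0  0
G_A(17) = 0.
Heap B, S = {3, 4, 5}:
G(0) = 0
G(1) = mex{} = 0
G(2) = mex{} = 0
G(3) = mex{0} = 1
G(4) = mex{0,0} = 1
G(5) = mex{0,0,0} = 1
G(6) = mex{1,0,0} = 2
G(7) = mex{1,1,0} = 2
G(8) = mex{1,1,1} = 0
G(9) = mex{2,1,1} = 0
G(10) = mex{2,2,1} = 0
G(11) = mex{0,2,2} = 1
G(12) = mex{0,0,2} = 1
G_B(12) = 1.
Combined Grundy value = 0 ⊕ 1 = 1.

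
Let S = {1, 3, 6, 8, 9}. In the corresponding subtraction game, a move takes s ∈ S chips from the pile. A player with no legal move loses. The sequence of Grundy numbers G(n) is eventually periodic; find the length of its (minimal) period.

14

G(0) = 0
G(1) = mex{0} = 1
G(2) = mex{1} = 0
G(3) = mex{0,0} = 1
G(4) = mex{1,1} = 0
G(5) = mex{0,0} = 1
G(6) = mex{1,1,0} = 2
G(7) = mex{2,0,1} = 3
G(8) = mex{3,1,0,0} = 2
G(9) = mex{2,2,1,1,0} = 3
G(10) = mex{3,3,0,0,1} = 2
G(11) = mex{2,2,1,1,0} = 3
G(12) = mex{3,3,2,0,1} = 4
G(13) = mex{4,2,3,1,0} = 5
G(14) = mex{5,3,2,2,1} = 0
G(15) = mex{0,4,3,3,2} = 1
G(16) = mex{1,5,2,2,3} = 0
G(17) = mex{0,0,3,3,2} = 1
G(18) = mex{1,1,4,2,3} = 0
G(19) = mex{0,0,5,3,2} = 1
G(20) = mex{1,1,0,4,3} = 2
G(21) = mex{2,0,1,5,4} = 3
G(22) = mex{3,1,0,0,5} = 2
G(23) = mex{2,2,1,1,0} = 3
G(24) = mex{3,3,0,0,1} = 2
G(25) = mex{2,2,1,1,0} = 3
G(26) = mex{3,3,2,0,1} = 4
G(27) = mex{4,2,3,1,0} = 5
G(28) = mex{5,3,2,2,1} = 0
G(29) = mex{0,4,3,3,2} = 1
G(n+14) = G(n) holds for n = 0,…,8 (a full window of length max(S) = 9), so the sequence is purely periodic with period 14.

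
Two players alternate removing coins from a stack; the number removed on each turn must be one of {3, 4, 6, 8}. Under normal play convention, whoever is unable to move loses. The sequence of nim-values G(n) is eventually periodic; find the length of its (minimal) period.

G(0) = 0
G(1) = mex{} = 0
G(2) = mex{} = 0
G(3) = mex{0} = 1
G(4) = mex{0,0} = 1
G(5) = mex{0,0} = 1
G(6) = mex{1,0,0} = 2
G(7) = mex{1,1,0} = 2
G(8) = mex{1,1,0,0} = 2
G(9) = mex{2,1,1,0} = 3
G(10) = mex{2,2,1,0} = 3
G(11) = mex{2,2,1,1} = 0
G(12) = mex{3,2,2,1} = 0
G(13) = mex{3,3,2,1} = 0
G(14) = mex{0,3,2,2} = 1
G(15) = mex{0,0,3,2} = 1
G(16) = mex{0,0,3,2} = 1
G(17) = mex{1,0,0,3} = 2
G(18) = mex{1,1,0,3} = 2
G(19) = mex{1,1,0,0} = 2
G(20) = mex{2,1,1,0} = 3
G(21) = mex{2,2,1,0} = 3
G(22) = mex{2,2,1,1} = 0
G(23) = mex{3,2,2,1} = 0
G(n+11) = G(n) holds for n = 0,…,7 (a full window of length max(S) = 8), so the sequence is purely periodic with period 11.

11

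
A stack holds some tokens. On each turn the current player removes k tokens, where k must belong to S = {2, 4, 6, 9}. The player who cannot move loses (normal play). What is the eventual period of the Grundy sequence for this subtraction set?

8

n :  0  1  2  3  4  5  6  7  8  9 10 11 12 13 14 15 16 17 18 19 20 21 22 23 24 25 26 27 28
G :  0  0  1  1  2  2  3  3  0  4  1  0  2  1  3  2  0  3  1  0  2  1  3  2  0  3  1  0  2
From n = 10 onward G(n+8) = G(n); since this holds over max(S) = 9 consecutive positions the period is 8 (pre-period 10).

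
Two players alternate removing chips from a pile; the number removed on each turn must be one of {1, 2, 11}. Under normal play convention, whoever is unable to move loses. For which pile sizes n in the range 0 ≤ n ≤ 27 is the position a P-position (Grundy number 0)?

n :  0  1  2  3  4  5  6  7  8  9 10 11 12 13 14 15 16 17 18 19 20 21 22 23 24 25 26 27
G :  0  1  2  0  1  2  0  1  2  0  1  2  0  1  2  0  1  2  0  1  2  0  1  2  0  1  2  0
P-positions are exactly the n with G(n) = 0.

0, 3, 6, 9, 12, 15, 18, 21, 24, 27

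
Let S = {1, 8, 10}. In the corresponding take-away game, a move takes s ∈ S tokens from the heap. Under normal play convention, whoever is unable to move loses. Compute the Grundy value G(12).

1

n :  0  1  2  3  4  5  6  7  8  9 10 11 12
G :  0  1  0  1  0  1  0  1  2  0  1  0  1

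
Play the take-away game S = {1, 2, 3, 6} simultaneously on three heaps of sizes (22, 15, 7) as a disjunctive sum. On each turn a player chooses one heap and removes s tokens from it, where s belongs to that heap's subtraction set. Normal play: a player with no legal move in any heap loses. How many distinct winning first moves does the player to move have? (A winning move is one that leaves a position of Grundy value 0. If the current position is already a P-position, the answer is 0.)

6

All heaps use S = {1, 2, 3, 6}:
G(0) = 0
G(1) = mex{0} = 1
G(2) = mex{1,0} = 2
G(3) = mex{2,1,0} = 3
G(4) = mex{3,2,1} = 0
G(5) = mex{0,3,2} = 1
G(6) = mex{1,0,3,0} = 2
G(7) = mex{2,1,0,1} = 3
G(8) = mex{3,2,1,2} = 0
G(9) = mex{0,3,2,3} = 1
G(10) = mex{1,0,3,0} = 2
G(11) = mex{2,1,0,1} = 3
G(12) = mex{3,2,1,2} = 0
G(13) = mex{0,3,2,3} = 1
G(14) = mex{1,0,3,0} = 2
G(15) = mex{2,1,0,1} = 3
G(16) = mex{3,2,1,2} = 0
G(17) = mex{0,3,2,3} = 1
G(18) = mex{1,0,3,0} = 2
G(19) = mex{2,1,0,1} = 3
G(20) = mex{3,2,1,2} = 0
G(21) = mex{0,3,2,3} = 1
G(22) = mex{1,0,3,0} = 2
Heap A: G(22) = 2.
Heap B: G(15) = 3.
Heap C: G(7) = 3.
Combined Grundy value = 2 ⊕ 3 ⊕ 3 = 2.
A winning move leaves total XOR = 0, i.e. changes one component's Grundy value g to g ⊕ X where X is the current total.
Heap A: need g' = 2⊕2 = 0. Options: 22−1→G=1, 22−2→G=0, 22−3→G=3, 22−6→G=0. Hits: 2.
Heap B: need g' = 3⊕2 = 1. Options: 15−1→G=2, 15−2→G=1, 15−3→G=0, 15−6→G=1. Hits: 2.
Heap C: need g' = 3⊕2 = 1. Options: 7−1→G=2, 7−2→G=1, 7−3→G=0, 7−6→G=1. Hits: 2.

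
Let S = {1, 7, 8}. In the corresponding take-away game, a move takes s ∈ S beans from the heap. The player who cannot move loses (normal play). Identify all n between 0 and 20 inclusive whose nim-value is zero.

G(0) = 0
G(1) = mex{0} = 1
G(2) = mex{1} = 0
G(3) = mex{0} = 1
G(4) = mex{1} = 0
G(5) = mex{0} = 1
G(6) = mex{1} = 0
G(7) = mex{0,0} = 1
G(8) = mex{1,1,0} = 2
G(9) = mex{2,0,1} = 3
G(10) = mex{3,1,0} = 2
G(11) = mex{2,0,1} = 3
G(12) = mex{3,1,0} = 2
G(13) = mex{2,0,1} = 3
G(14) = mex{3,1,0} = 2
G(15) = mex{2,2,1} = 0
G(16) = mex{0,3,2} = 1
G(17) = mex{1,2,3} = 0
G(18) = mex{0,3,2} = 1
G(19) = mex{1,2,3} = 0
G(20) = mex{0,3,2} = 1
P-positions are exactly the n with G(n) = 0.

0, 2, 4, 6, 15, 17, 19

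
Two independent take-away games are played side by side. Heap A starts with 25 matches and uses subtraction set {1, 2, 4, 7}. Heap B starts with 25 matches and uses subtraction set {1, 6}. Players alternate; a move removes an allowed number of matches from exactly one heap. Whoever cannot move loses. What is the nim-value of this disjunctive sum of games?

1

Heap A, S = {1, 2, 4, 7}:
n :  0  1  2  3  4  5  6  7  8  9 10 11 12 13 14 15 16 17 18 19 20 21 22 23 24 25
G :  0  1  2  0  1  2  0  1  2  0  1  2  0  1  2  0  1  2  0  1  2  0  1  2  0  1
G_A(25) = 1.
Heap B, S = {1, 6}:
n :  0  1  2  3  4  5  6  7  8  9 10 11 12 13 14 15 16 17 18 19 20 21 22 23 24 25
G :  0  1  0  1  0  1  2  0  1  0  1  0  1  2  0  1  0  1  0  1  2  0  1  0  1  0
G_B(25) = 0.
Combined Grundy value = 1 ⊕ 0 = 1.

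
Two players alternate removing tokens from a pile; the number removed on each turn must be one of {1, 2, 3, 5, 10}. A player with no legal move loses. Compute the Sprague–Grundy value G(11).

n :  0  1  2  3  4  5  6  7  8  9 10 11
G :  0  1  2  3  0  1  2  3  0  1  2  3

3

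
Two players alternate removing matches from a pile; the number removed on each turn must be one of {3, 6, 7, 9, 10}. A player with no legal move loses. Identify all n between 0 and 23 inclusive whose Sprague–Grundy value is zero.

0, 1, 2, 13, 14, 15

n :  0  1  2  3  4  5  6  7  8  9 10 11 12 13 14 15 16 17 18 19 20 21 22 23
G :  0  0  0  1  1  1  2  2  2  3  3  3  4  0  0  0  1  1  1  2  2  2  3  3
P-positions are exactly the n with G(n) = 0.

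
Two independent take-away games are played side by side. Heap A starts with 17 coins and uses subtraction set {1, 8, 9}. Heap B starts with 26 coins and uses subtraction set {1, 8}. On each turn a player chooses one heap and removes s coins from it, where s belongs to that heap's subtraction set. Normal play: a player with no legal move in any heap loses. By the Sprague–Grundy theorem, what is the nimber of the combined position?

Heap A, S = {1, 8, 9}:
G(0) = 0
G(1) = mex{0} = 1
G(2) = mex{1} = 0
G(3) = mex{0} = 1
G(4) = mex{1} = 0
G(5) = mex{0} = 1
G(6) = mex{1} = 0
G(7) = mex{0} = 1
G(8) = mex{1,0} = 2
G(9) = mex{2,1,0} = 3
G(10) = mex{3,0,1} = 2
G(11) = mex{2,1,0} = 3
G(12) = mex{3,0,1} = 2
G(13) = mex{2,1,0} = 3
G(14) = mex{3,0,1} = 2
G(15) = mex{2,1,0} = 3
G(16) = mex{3,2,1} = 0
G(17) = mex{0,3,2} = 1
G_A(17) = 1.
Heap B, S = {1, 8}:
G(0) = 0
G(1) = mex{0} = 1
G(2) = mex{1} = 0
G(3) = mex{0} = 1
G(4) = mex{1} = 0
G(5) = mex{0} = 1
G(6) = mex{1} = 0
G(7) = mex{0} = 1
G(8) = mex{1,0} = 2
G(9) = mex{2,1} = 0
G(10) = mex{0,0} = 1
G(11) = mex{1,1} = 0
G(12) = mex{0,0} = 1
G(13) = mex{1,1} = 0
G(14) = mex{0,0} = 1
G(15) = mex{1,1} = 0
G(16) = mex{0,2} = 1
G(17) = mex{1,0} = 2
G(18) = mex{2,1} = 0
G(19) = mex{0,0} = 1
G(20) = mex{1,1} = 0
G(21) = mex{0,0} = 1
G(22) = mex{1,1} = 0
G(23) = mex{0,0} = 1
G(24) = mex{1,1} = 0
G(25) = mex{0,2} = 1
G(26) = mex{1,0} = 2
G_B(26) = 2.
Combined Grundy value = 1 ⊕ 2 = 3.

3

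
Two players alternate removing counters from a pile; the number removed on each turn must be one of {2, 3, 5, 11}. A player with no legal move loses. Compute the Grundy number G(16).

1

n :  0  1  2  3  4  5  6  7  8  9 10 11 12 13 14 15 16
G :  0  0  1  1  2  2  3  0  0  1  1  2  2  3  0  0  1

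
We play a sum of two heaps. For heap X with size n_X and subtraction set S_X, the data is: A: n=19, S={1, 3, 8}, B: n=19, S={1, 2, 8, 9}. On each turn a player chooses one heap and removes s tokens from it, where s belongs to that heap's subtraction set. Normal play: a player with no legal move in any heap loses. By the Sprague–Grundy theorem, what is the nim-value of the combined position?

1

Heap A, S = {1, 3, 8}:
G(0) = 0
G(1) = mex{0} = 1
G(2) = mex{1} = 0
G(3) = mex{0,0} = 1
G(4) = mex{1,1} = 0
G(5) = mex{0,0} = 1
G(6) = mex{1,1} = 0
G(7) = mex{0,0} = 1
G(8) = mex{1,1,0} = 2
G(9) = mex{2,0,1} = 3
G(10) = mex{3,1,0} = 2
G(11) = mex{2,2,1} = 0
G(12) = mex{0,3,0} = 1
G(13) = mex{1,2,1} = 0
G(14) = mex{0,0,0} = 1
G(15) = mex{1,1,1} = 0
G(16) = mex{0,0,2} = 1
G(17) = mex{1,1,3} = 0
G(18) = mex{0,0,2} = 1
G(19) = mex{1,1,0} = 2
G_A(19) = 2.
Heap B, S = {1, 2, 8, 9}:
n :  0  1  2  3  4  5  6  7  8  9 10 11 12 13 14 15 16 17 18 19
G :  0  1  2  0  1  2  0  1  2  3  0  1  2  0  1  2  0  1  2  3
G_B(19) = 3.
Combined Grundy value = 2 ⊕ 3 = 1.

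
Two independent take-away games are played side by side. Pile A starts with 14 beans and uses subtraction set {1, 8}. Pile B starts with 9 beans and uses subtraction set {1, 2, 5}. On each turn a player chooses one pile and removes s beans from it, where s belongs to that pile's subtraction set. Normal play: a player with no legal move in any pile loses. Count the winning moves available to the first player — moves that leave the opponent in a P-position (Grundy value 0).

Pile A, S = {1, 8}:
G(0) = 0
G(1) = mex{0} = 1
G(2) = mex{1} = 0
G(3) = mex{0} = 1
G(4) = mex{1} = 0
G(5) = mex{0} = 1
G(6) = mex{1} = 0
G(7) = mex{0} = 1
G(8) = mex{1,0} = 2
G(9) = mex{2,1} = 0
G(10) = mex{0,0} = 1
G(11) = mex{1,1} = 0
G(12) = mex{0,0} = 1
G(13) = mex{1,1} = 0
G(14) = mex{0,0} = 1
G_A(14) = 1.
Pile B, S = {1, 2, 5}:
n : 0 1 2 3 4 5 6 7 8 9
G : 0 1 2 0 1 2 0 1 2 0
G_B(9) = 0.
Combined Grundy value = 1 ⊕ 0 = 1.
A winning move leaves total XOR = 0, i.e. changes one component's Grundy value g to g ⊕ X where X is the current total.
Pile A: need g' = 1⊕1 = 0. Options: 14−1→G=0, 14−8→G=0. Hits: 2.
Pile B: need g' = 0⊕1 = 1. Options: 9−1→G=2, 9−2→G=1, 9−5→G=1. Hits: 2.

4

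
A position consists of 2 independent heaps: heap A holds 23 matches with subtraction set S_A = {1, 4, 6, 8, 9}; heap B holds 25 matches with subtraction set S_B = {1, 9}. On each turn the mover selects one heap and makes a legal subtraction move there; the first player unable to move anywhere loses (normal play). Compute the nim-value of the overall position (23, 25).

0

Heap A, S = {1, 4, 6, 8, 9}:
G(0) = 0
G(1) = mex{0} = 1
G(2) = mex{1} = 0
G(3) = mex{0} = 1
G(4) = mex{1,0} = 2
G(5) = mex{2,1} = 0
G(6) = mex{0,0,0} = 1
G(7) = mex{1,1,1} = 0
G(8) = mex{0,2,0,0} = 1
G(9) = mex{1,0,1,1,0} = 2
G(10) = mex{2,1,2,0,1} = 3
G(11) = mex{3,0,0,1,0} = 2
G(12) = mex{2,1,1,2,1} = 0
G(13) = mex{0,2,0,0,2} = 1
G(14) = mex{1,3,1,1,0} = 2
G(15) = mex{2,2,2,0,1} = 3
G(16) = mex{3,0,3,1,0} = 2
G(17) = mex{2,1,2,2,1} = 0
G(18) = mex{0,2,0,3,2} = 1
G(19) = mex{1,3,1,2,3} = 0
G(20) = mex{0,2,2,0,2} = 1
G(21) = mex{1,0,3,1,0} = 2
G(22) = mex{2,1,2,2,1} = 0
G(23) = mex{0,0,0,3,2} = 1
G_A(23) = 1.
Heap B, S = {1, 9}:
G(0) = 0
G(1) = mex{0} = 1
G(2) = mex{1} = 0
G(3) = mex{0} = 1
G(4) = mex{1} = 0
G(5) = mex{0} = 1
G(6) = mex{1} = 0
G(7) = mex{0} = 1
G(8) = mex{1} = 0
G(9) = mex{0,0} = 1
G(10) = mex{1,1} = 0
G(11) = mex{0,0} = 1
G(12) = mex{1,1} = 0
G(13) = mex{0,0} = 1
G(14) = mex{1,1} = 0
G(15) = mex{0,0} = 1
G(16) = mex{1,1} = 0
G(17) = mex{0,0} = 1
G(18) = mex{1,1} = 0
G(19) = mex{0,0} = 1
G(20) = mex{1,1} = 0
G(21) = mex{0,0} = 1
G(22) = mex{1,1} = 0
G(23) = mex{0,0} = 1
G(24) = mex{1,1} = 0
G(25) = mex{0,0} = 1
G_B(25) = 1.
Combined Grundy value = 1 ⊕ 1 = 0.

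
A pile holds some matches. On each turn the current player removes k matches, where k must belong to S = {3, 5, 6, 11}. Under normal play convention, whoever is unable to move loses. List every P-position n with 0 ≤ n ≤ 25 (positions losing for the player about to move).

0, 1, 2, 9, 10, 17, 18, 19

n :  0  1  2  3  4  5  6  7  8  9 10 11 12 13 14 15 16 17 18 19 20 21 22 23 24 25
G :  0  0  0  1  1  1  2  2  2  0  0  3  1  1  4  2  2  0  0  0  1  1  1  2  2  2
P-positions are exactly the n with G(n) = 0.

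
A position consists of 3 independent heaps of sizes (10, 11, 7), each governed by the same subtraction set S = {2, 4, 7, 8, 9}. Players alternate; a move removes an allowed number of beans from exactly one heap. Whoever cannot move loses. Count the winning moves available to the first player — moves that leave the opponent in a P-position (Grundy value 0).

3

All heaps use S = {2, 4, 7, 8, 9}:
n :  0  1  2  3  4  5  6  7  8  9 10 11
G :  0  0  1  1  2  2  0  3  1  4  2  0
Heap A: G(10) = 2.
Heap B: G(11) = 0.
Heap C: G(7) = 3.
Combined Grundy value = 2 ⊕ 0 ⊕ 3 = 1.
A winning move leaves total XOR = 0, i.e. changes one component's Grundy value g to g ⊕ X where X is the current total.
Heap A: need g' = 2⊕1 = 3. Options: 10−2→G=1, 10−4→G=0, 10−7→G=1, 10−8→G=1, 10−9→G=0. Hits: 0.
Heap B: need g' = 0⊕1 = 1. Options: 11−2→G=4, 11−4→G=3, 11−7→G=2, 11−8→G=1, 11−9→G=1. Hits: 2.
Heap C: need g' = 3⊕1 = 2. Options: 7−2→G=2, 7−4→G=1, 7−7→G=0. Hits: 1.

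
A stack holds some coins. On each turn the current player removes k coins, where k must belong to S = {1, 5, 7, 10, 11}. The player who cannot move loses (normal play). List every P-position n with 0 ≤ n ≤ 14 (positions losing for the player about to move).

0, 2, 4, 6, 8

G(0) = 0
G(1) = mex{0} = 1
G(2) = mex{1} = 0
G(3) = mex{0} = 1
G(4) = mex{1} = 0
G(5) = mex{0,0} = 1
G(6) = mex{1,1} = 0
G(7) = mex{0,0,0} = 1
G(8) = mex{1,1,1} = 0
G(9) = mex{0,0,0} = 1
G(10) = mex{1,1,1,0} = 2
G(11) = mex{2,0,0,1,0} = 3
G(12) = mex{3,1,1,0,1} = 2
G(13) = mex{2,0,0,1,0} = 3
G(14) = mex{3,1,1,0,1} = 2
P-positions are exactly the n with G(n) = 0.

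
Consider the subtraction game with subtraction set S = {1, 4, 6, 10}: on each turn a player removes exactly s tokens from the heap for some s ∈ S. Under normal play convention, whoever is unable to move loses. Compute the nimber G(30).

n :  0  1  2  3  4  5  6  7  8  9 10 11 12 13 14 15 16 17 18 19 20 21 22 23 24 25 26 27 28 29 30
G :  0  1  0  1  2  0  1  0  1  2  3  2  3  4  0  1  0  1  2  0  1  0  1  2  3  2  3  4  0  1  0

0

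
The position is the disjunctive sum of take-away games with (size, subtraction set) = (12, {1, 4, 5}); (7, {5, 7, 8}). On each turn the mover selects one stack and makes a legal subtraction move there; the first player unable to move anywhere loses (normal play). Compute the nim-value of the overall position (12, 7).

Stack A, S = {1, 4, 5}:
G(0) = 0
G(1) = mex{0} = 1
G(2) = mex{1} = 0
G(3) = mex{0} = 1
G(4) = mex{1,0} = 2
G(5) = mex{2,1,0} = 3
G(6) = mex{3,0,1} = 2
G(7) = mex{2,1,0} = 3
G(8) = mex{3,2,1} = 0
G(9) = mex{0,3,2} = 1
G(10) = mex{1,2,3} = 0
G(11) = mex{0,3,2} = 1
G(12) = mex{1,0,3} = 2
G_A(12) = 2.
Stack B, S = {5, 7, 8}:
G(0) = 0
G(1) = mex{} = 0
G(2) = mex{} = 0
G(3) = mex{} = 0
G(4) = mex{} = 0
G(5) = mex{0} = 1
G(6) = mex{0} = 1
G(7) = mex{0,0} = 1
G_B(7) = 1.
Combined Grundy value = 2 ⊕ 1 = 3.

3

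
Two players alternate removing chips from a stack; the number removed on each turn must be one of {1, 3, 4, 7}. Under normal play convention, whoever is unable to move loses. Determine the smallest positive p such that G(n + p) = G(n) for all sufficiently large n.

G(0) = 0
G(1) = mex{0} = 1
G(2) = mex{1} = 0
G(3) = mex{0,0} = 1
G(4) = mex{1,1,0} = 2
G(5) = mex{2,0,1} = 3
G(6) = mex{3,1,0} = 2
G(7) = mex{2,2,1,0} = 3
G(8) = mex{3,3,2,1} = 0
G(9) = mex{0,2,3,0} = 1
G(10) = mex{1,3,2,1} = 0
G(11) = mex{0,0,3,2} = 1
G(12) = mex{1,1,0,3} = 2
G(13) = mex{2,0,1,2} = 3
G(14) = mex{3,1,0,3} = 2
G(15) = mex{2,2,1,0} = 3
G(16) = mex{3,3,2,1} = 0
G(17) = mex{0,2,3,0} = 1
G(n+8) = G(n) holds for n = 0,…,6 (a full window of length max(S) = 7), so the sequence is purely periodic with period 8.

8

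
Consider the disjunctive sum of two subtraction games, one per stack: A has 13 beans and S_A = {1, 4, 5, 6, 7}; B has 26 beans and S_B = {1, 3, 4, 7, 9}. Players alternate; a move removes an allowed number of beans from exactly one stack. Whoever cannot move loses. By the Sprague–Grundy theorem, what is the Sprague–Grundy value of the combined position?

1

Stack A, S = {1, 4, 5, 6, 7}:
n :  0  1  2  3  4  5  6  7  8  9 10 11 12 13
G :  0  1  0  1  2  3  2  3  4  5  0  1  0  1
G_A(13) = 1.
Stack B, S = {1, 3, 4, 7, 9}:
G(0) = 0
G(1) = mex{0} = 1
G(2) = mex{1} = 0
G(3) = mex{0,0} = 1
G(4) = mex{1,1,0} = 2
G(5) = mex{2,0,1} = 3
G(6) = mex{3,1,0} = 2
G(7) = mex{2,2,1,0} = 3
G(8) = mex{3,3,2,1} = 0
G(9) = mex{0,2,3,0,0} = 1
G(10) = mex{1,3,2,1,1} = 0
G(11) = mex{0,0,3,2,0} = 1
G(12) = mex{1,1,0,3,1} = 2
G(13) = mex{2,0,1,2,2} = 3
G(14) = mex{3,1,0,3,3} = 2
G(15) = mex{2,2,1,0,2} = 3
G(16) = mex{3,3,2,1,3} = 0
G(17) = mex{0,2,3,0,0} = 1
G(18) = mex{1,3,2,1,1} = 0
G(19) = mex{0,0,3,2,0} = 1
G(20) = mex{1,1,0,3,1} = 2
G(21) = mex{2,0,1,2,2} = 3
G(22) = mex{3,1,0,3,3} = 2
G(23) = mex{2,2,1,0,2} = 3
G(24) = mex{3,3,2,1,3} = 0
G(25) = mex{0,2,3,0,0} = 1
G(26) = mex{1,3,2,1,1} = 0
G_B(26) = 0.
Combined Grundy value = 1 ⊕ 0 = 1.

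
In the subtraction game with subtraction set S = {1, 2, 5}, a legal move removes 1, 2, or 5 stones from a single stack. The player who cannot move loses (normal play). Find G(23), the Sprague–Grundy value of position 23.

2

n :  0  1  2  3  4  5  6  7  8  9 10 11 12 13 14 15 16 17 18 19 20 21 22 23
G :  0  1  2  0  1  2  0  1  2  0  1  2  0  1  2  0  1  2  0  1  2  0  1  2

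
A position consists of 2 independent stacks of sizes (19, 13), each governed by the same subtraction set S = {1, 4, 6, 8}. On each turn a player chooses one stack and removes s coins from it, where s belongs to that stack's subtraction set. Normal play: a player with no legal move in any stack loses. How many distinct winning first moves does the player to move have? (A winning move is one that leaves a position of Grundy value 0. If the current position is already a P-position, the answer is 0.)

All stacks use S = {1, 4, 6, 8}:
n :  0  1  2  3  4  5  6  7  8  9 10 11 12 13 14 15 16 17 18 19
G :  0  1  0  1  2  0  1  0  1  2  3  2  0  1  0  1  2  0  1  0
Stack A: G(19) = 0.
Stack B: G(13) = 1.
Combined Grundy value = 0 ⊕ 1 = 1.
A winning move leaves total XOR = 0, i.e. changes one component's Grundy value g to g ⊕ X where X is the current total.
Stack A: need g' = 0⊕1 = 1. Options: 19−1→G=1, 19−4→G=1, 19−6→G=1, 19−8→G=2. Hits: 3.
Stack B: need g' = 1⊕1 = 0. Options: 13−1→G=0, 13−4→G=2, 13−6→G=0, 13−8→G=0. Hits: 3.

6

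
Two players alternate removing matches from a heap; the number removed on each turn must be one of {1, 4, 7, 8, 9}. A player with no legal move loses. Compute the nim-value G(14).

4

n :  0  1  2  3  4  5  6  7  8  9 10 11 12 13 14
G :  0  1  0  1  2  0  1  2  3  2  3  4  5  3  4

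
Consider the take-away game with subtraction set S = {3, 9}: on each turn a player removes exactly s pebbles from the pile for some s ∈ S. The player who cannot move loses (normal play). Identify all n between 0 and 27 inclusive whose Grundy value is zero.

0, 1, 2, 6, 7, 8, 12, 13, 14, 18, 19, 20, 24, 25, 26

G(0) = 0
G(1) = mex{} = 0
G(2) = mex{} = 0
G(3) = mex{0} = 1
G(4) = mex{0} = 1
G(5) = mex{0} = 1
G(6) = mex{1} = 0
G(7) = mex{1} = 0
G(8) = mex{1} = 0
G(9) = mex{0,0} = 1
G(10) = mex{0,0} = 1
G(11) = mex{0,0} = 1
G(12) = mex{1,1} = 0
G(13) = mex{1,1} = 0
G(14) = mex{1,1} = 0
G(15) = mex{0,0} = 1
G(16) = mex{0,0} = 1
G(17) = mex{0,0} = 1
G(18) = mex{1,1} = 0
G(19) = mex{1,1} = 0
G(20) = mex{1,1} = 0
G(21) = mex{0,0} = 1
G(22) = mex{0,0} = 1
G(23) = mex{0,0} = 1
G(24) = mex{1,1} = 0
G(25) = mex{1,1} = 0
G(26) = mex{1,1} = 0
G(27) = mex{0,0} = 1
P-positions are exactly the n with G(n) = 0.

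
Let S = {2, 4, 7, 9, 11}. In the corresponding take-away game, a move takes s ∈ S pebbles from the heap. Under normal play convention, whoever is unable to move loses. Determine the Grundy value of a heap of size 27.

4

n :  0  1  2  3  4  5  6  7  8  9 10 11 12 13 14 15 16 17 18 19 20 21 22 23 24 25 26 27
G :  0  0  1  1  2  2  0  3  1  4  2  5  3  3  0  4  1  5  2  0  0  1  1  2  2  3  3  4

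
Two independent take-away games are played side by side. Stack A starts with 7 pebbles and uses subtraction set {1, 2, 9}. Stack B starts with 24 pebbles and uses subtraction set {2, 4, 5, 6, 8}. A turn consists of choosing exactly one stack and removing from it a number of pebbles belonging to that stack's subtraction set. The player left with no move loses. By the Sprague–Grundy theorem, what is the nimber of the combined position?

3

Stack A, S = {1, 2, 9}:
n : 0 1 2 3 4 5 6 7
G : 0 1 2 0 1 2 0 1
G_A(7) = 1.
Stack B, S = {2, 4, 5, 6, 8}:
G(0) = 0
G(1) = mex{} = 0
G(2) = mex{0} = 1
G(3) = mex{0} = 1
G(4) = mex{1,0} = 2
G(5) = mex{1,0,0} = 2
G(6) = mex{2,1,0,0} = 3
G(7) = mex{2,1,1,0} = 3
G(8) = mex{3,2,1,1,0} = 4
G(9) = mex{3,2,2,1,0} = 4
G(10) = mex{4,3,2,2,1} = 0
G(11) = mex{4,3,3,2,1} = 0
G(12) = mex{0,4,3,3,2} = 1
G(13) = mex{0,4,4,3,2} = 1
G(14) = mex{1,0,4,4,3} = 2
G(15) = mex{1,0,0,4,3} = 2
G(16) = mex{2,1,0,0,4} = 3
G(17) = mex{2,1,1,0,4} = 3
G(18) = mex{3,2,1,1,0} = 4
G(19) = mex{3,2,2,1,0} = 4
G(20) = mex{4,3,2,2,1} = 0
G(21) = mex{4,3,3,2,1} = 0
G(22) = mex{0,4,3,3,2} = 1
G(23) = mex{0,4,4,3,2} = 1
G(24) = mex{1,0,4,4,3} = 2
G_B(24) = 2.
Combined Grundy value = 1 ⊕ 2 = 3.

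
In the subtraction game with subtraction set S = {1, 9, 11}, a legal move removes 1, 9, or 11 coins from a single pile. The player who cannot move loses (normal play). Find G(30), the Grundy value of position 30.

n :  0  1  2  3  4  5  6  7  8  9 10 11 12 13 14 15 16 17 18 19 20 21 22 23 24 25 26 27 28 29 30
G :  0  1  0  1  0  1  0  1  0  1  0  1  0  1  0  1  0  1  0  1  0  1  0  1  0  1  0  1  0  1  0

0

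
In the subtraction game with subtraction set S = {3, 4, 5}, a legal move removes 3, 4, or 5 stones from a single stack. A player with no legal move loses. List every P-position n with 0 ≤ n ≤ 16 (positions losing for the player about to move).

0, 1, 2, 8, 9, 10, 16

G(0) = 0
G(1) = mex{} = 0
G(2) = mex{} = 0
G(3) = mex{0} = 1
G(4) = mex{0,0} = 1
G(5) = mex{0,0,0} = 1
G(6) = mex{1,0,0} = 2
G(7) = mex{1,1,0} = 2
G(8) = mex{1,1,1} = 0
G(9) = mex{2,1,1} = 0
G(10) = mex{2,2,1} = 0
G(11) = mex{0,2,2} = 1
G(12) = mex{0,0,2} = 1
G(13) = mex{0,0,0} = 1
G(14) = mex{1,0,0} = 2
G(15) = mex{1,1,0} = 2
G(16) = mex{1,1,1} = 0
P-positions are exactly the n with G(n) = 0.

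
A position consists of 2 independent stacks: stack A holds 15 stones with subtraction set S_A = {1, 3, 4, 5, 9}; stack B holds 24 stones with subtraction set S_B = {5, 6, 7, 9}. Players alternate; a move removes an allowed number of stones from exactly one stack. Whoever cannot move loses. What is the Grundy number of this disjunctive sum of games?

1

Stack A, S = {1, 3, 4, 5, 9}:
G(0) = 0
G(1) = mex{0} = 1
G(2) = mex{1} = 0
G(3) = mex{0,0} = 1
G(4) = mex{1,1,0} = 2
G(5) = mex{2,0,1,0} = 3
G(6) = mex{3,1,0,1} = 2
G(7) = mex{2,2,1,0} = 3
G(8) = mex{3,3,2,1} = 0
G(9) = mex{0,2,3,2,0} = 1
G(10) = mex{1,3,2,3,1} = 0
G(11) = mex{0,0,3,2,0} = 1
G(12) = mex{1,1,0,3,1} = 2
G(13) = mex{2,0,1,0,2} = 3
G(14) = mex{3,1,0,1,3} = 2
G(15) = mex{2,2,1,0,2} = 3
G_A(15) = 3.
Stack B, S = {5, 6, 7, 9}:
G(0) = 0
G(1) = mex{} = 0
G(2) = mex{} = 0
G(3) = mex{} = 0
G(4) = mex{} = 0
G(5) = mex{0} = 1
G(6) = mex{0,0} = 1
G(7) = mex{0,0,0} = 1
G(8) = mex{0,0,0} = 1
G(9) = mex{0,0,0,0} = 1
G(10) = mex{1,0,0,0} = 2
G(11) = mex{1,1,0,0} = 2
G(12) = mex{1,1,1,0} = 2
G(13) = mex{1,1,1,0} = 2
G(14) = mex{1,1,1,1} = 0
G(15) = mex{2,1,1,1} = 0
G(16) = mex{2,2,1,1} = 0
G(17) = mex{2,2,2,1} = 0
G(18) = mex{2,2,2,1} = 0
G(19) = mex{0,2,2,2} = 1
G(20) = mex{0,0,2,2} = 1
G(21) = mex{0,0,0,2} = 1
G(22) = mex{0,0,0,2} = 1
G(23) = mex{0,0,0,0} = 1
G(24) = mex{1,0,0,0} = 2
G_B(24) = 2.
Combined Grundy value = 3 ⊕ 2 = 1.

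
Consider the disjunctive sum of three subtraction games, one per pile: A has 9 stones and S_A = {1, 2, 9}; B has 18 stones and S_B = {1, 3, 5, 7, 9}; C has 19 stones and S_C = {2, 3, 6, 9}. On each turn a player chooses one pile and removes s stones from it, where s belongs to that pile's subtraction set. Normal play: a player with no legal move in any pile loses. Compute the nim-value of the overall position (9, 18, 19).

2

Pile A, S = {1, 2, 9}:
n : 0 1 2 3 4 5 6 7 8 9
G : 0 1 2 0 1 2 0 1 2 3
G_A(9) = 3.
Pile B, S = {1, 3, 5, 7, 9}:
n :  0  1  2  3  4  5  6  7  8  9 10 11 12 13 14 15 16 17 18
G :  0  1  0  1  0  1  0  1  0  1  0  1  0  1  0  1  0  1  0
G_B(18) = 0.
Pile C, S = {2, 3, 6, 9}:
n :  0  1  2  3  4  5  6  7  8  9 10 11 12 13 14 15 16 17 18 19
G :  0  0  1  1  2  0  3  1  2  2  3  3  0  0  1  1  2  0  3  1
G_C(19) = 1.
Combined Grundy value = 3 ⊕ 0 ⊕ 1 = 2.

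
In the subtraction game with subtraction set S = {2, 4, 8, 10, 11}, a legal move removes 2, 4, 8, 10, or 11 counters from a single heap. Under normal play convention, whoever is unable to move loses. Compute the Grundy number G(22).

n :  0  1  2  3  4  5  6  7  8  9 10 11 12 13 14 15 16 17 18 19 20 21 22
G :  0  0  1  1  2  2  0  0  1  1  2  2  3  0  4  1  5  2  3  0  0  1  1

1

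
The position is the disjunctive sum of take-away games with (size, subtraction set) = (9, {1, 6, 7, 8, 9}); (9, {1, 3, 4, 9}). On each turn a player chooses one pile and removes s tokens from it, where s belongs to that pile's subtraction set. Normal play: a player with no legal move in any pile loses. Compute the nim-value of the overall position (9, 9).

7

Pile A, S = {1, 6, 7, 8, 9}:
n : 0 1 2 3 4 5 6 7 8 9
G : 0 1 0 1 0 1 2 3 2 3
G_A(9) = 3.
Pile B, S = {1, 3, 4, 9}:
G(0) = 0
G(1) = mex{0} = 1
G(2) = mex{1} = 0
G(3) = mex{0,0} = 1
G(4) = mex{1,1,0} = 2
G(5) = mex{2,0,1} = 3
G(6) = mex{3,1,0} = 2
G(7) = mex{2,2,1} = 0
G(8) = mex{0,3,2} = 1
G(9) = mex{1,2,3,0} = 4
G_B(9) = 4.
Combined Grundy value = 3 ⊕ 4 = 7.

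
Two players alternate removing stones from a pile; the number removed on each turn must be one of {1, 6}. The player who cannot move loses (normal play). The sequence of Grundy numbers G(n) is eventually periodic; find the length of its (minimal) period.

G(0) = 0
G(1) = mex{0} = 1
G(2) = mex{1} = 0
G(3) = mex{0} = 1
G(4) = mex{1} = 0
G(5) = mex{0} = 1
G(6) = mex{1,0} = 2
G(7) = mex{2,1} = 0
G(8) = mex{0,0} = 1
G(9) = mex{1,1} = 0
G(10) = mex{0,0} = 1
G(11) = mex{1,1} = 0
G(12) = mex{0,2} = 1
G(13) = mex{1,0} = 2
G(14) = mex{2,1} = 0
G(15) = mex{0,0} = 1
G(n+7) = G(n) holds for n = 0,…,5 (a full window of length max(S) = 6), so the sequence is purely periodic with period 7.

7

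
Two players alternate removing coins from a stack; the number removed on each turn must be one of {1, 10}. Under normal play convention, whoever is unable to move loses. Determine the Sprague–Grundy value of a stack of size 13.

0

n :  0  1  2  3  4  5  6  7  8  9 10 11 12 13
G :  0  1  0  1  0  1  0  1  0  1  2  0  1  0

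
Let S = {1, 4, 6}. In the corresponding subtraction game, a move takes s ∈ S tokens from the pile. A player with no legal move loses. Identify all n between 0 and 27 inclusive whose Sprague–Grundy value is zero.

0, 2, 5, 7, 10, 12, 15, 17, 20, 22, 25, 27

G(0) = 0
G(1) = mex{0} = 1
G(2) = mex{1} = 0
G(3) = mex{0} = 1
G(4) = mex{1,0} = 2
G(5) = mex{2,1} = 0
G(6) = mex{0,0,0} = 1
G(7) = mex{1,1,1} = 0
G(8) = mex{0,2,0} = 1
G(9) = mex{1,0,1} = 2
G(10) = mex{2,1,2} = 0
G(11) = mex{0,0,0} = 1
G(12) = mex{1,1,1} = 0
G(13) = mex{0,2,0} = 1
G(14) = mex{1,0,1} = 2
G(15) = mex{2,1,2} = 0
G(16) = mex{0,0,0} = 1
G(17) = mex{1,1,1} = 0
G(18) = mex{0,2,0} = 1
G(19) = mex{1,0,1} = 2
G(20) = mex{2,1,2} = 0
G(21) = mex{0,0,0} = 1
G(22) = mex{1,1,1} = 0
G(23) = mex{0,2,0} = 1
G(24) = mex{1,0,1} = 2
G(25) = mex{2,1,2} = 0
G(26) = mex{0,0,0} = 1
G(27) = mex{1,1,1} = 0
P-positions are exactly the n with G(n) = 0.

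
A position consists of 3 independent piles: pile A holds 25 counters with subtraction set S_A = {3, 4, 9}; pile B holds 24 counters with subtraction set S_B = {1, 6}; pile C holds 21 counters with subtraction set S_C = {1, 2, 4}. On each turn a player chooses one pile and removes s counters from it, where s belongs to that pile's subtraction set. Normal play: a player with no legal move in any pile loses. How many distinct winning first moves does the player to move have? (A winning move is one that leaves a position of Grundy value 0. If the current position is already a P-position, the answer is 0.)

Pile A, S = {3, 4, 9}:
G(0) = 0
G(1) = mex{} = 0
G(2) = mex{} = 0
G(3) = mex{0} = 1
G(4) = mex{0,0} = 1
G(5) = mex{0,0} = 1
G(6) = mex{1,0} = 2
G(7) = mex{1,1} = 0
G(8) = mex{1,1} = 0
G(9) = mex{2,1,0} = 3
G(10) = mex{0,2,0} = 1
G(11) = mex{0,0,0} = 1
G(12) = mex{3,0,1} = 2
G(13) = mex{1,3,1} = 0
G(14) = mex{1,1,1} = 0
G(15) = mex{2,1,2} = 0
G(16) = mex{0,2,0} = 1
G(17) = mex{0,0,0} = 1
G(18) = mex{0,0,3} = 1
G(19) = mex{1,0,1} = 2
G(20) = mex{1,1,1} = 0
G(21) = mex{1,1,2} = 0
G(22) = mex{2,1,0} = 3
G(23) = mex{0,2,0} = 1
G(24) = mex{0,0,0} = 1
G(25) = mex{3,0,1} = 2
G_A(25) = 2.
Pile B, S = {1, 6}:
n :  0  1  2  3  4  5  6  7  8  9 10 11 12 13 14 15 16 17 18 19 20 21 22 23 24
G :  0  1  0  1  0  1  2  0  1  0  1  0  1  2  0  1  0  1  0  1  2  0  1  0  1
G_B(24) = 1.
Pile C, S = {1, 2, 4}:
G(0) = 0
G(1) = mex{0} = 1
G(2) = mex{1,0} = 2
G(3) = mex{2,1} = 0
G(4) = mex{0,2,0} = 1
G(5) = mex{1,0,1} = 2
G(6) = mex{2,1,2} = 0
G(7) = mex{0,2,0} = 1
G(8) = mex{1,0,1} = 2
G(9) = mex{2,1,2} = 0
G(10) = mex{0,2,0} = 1
G(11) = mex{1,0,1} = 2
G(12) = mex{2,1,2} = 0
G(13) = mex{0,2,0} = 1
G(14) = mex{1,0,1} = 2
G(15) = mex{2,1,2} = 0
G(16) = mex{0,2,0} = 1
G(17) = mex{1,0,1} = 2
G(18) = mex{2,1,2} = 0
G(19) = mex{0,2,0} = 1
G(20) = mex{1,0,1} = 2
G(21) = mex{2,1,2} = 0
G_C(21) = 0.
Combined Grundy value = 2 ⊕ 1 ⊕ 0 = 3.
A winning move leaves total XOR = 0, i.e. changes one component's Grundy value g to g ⊕ X where X is the current total.
Pile A: need g' = 2⊕3 = 1. Options: 25−3→G=3, 25−4→G=0, 25−9→G=1. Hits: 1.
Pile B: need g' = 1⊕3 = 2. Options: 24−1→G=0, 24−6→G=0. Hits: 0.
Pile C: need g' = 0⊕3 = 3. Options: 21−1→G=2, 21−2→G=1, 21−4→G=2. Hits: 0.

1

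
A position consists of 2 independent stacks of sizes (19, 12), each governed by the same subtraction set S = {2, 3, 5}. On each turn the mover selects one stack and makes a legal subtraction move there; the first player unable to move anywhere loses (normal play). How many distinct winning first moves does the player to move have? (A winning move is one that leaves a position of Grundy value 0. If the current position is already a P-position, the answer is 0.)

All stacks use S = {2, 3, 5}:
G(0) = 0
G(1) = mex{} = 0
G(2) = mex{0} = 1
G(3) = mex{0,0} = 1
G(4) = mex{1,0} = 2
G(5) = mex{1,1,0} = 2
G(6) = mex{2,1,0} = 3
G(7) = mex{2,2,1} = 0
G(8) = mex{3,2,1} = 0
G(9) = mex{0,3,2} = 1
G(10) = mex{0,0,2} = 1
G(11) = mex{1,0,3} = 2
G(12) = mex{1,1,0} = 2
G(13) = mex{2,1,0} = 3
G(14) = mex{2,2,1} = 0
G(15) = mex{3,2,1} = 0
G(16) = mex{0,3,2} = 1
G(17) = mex{0,0,2} = 1
G(18) = mex{1,0,3} = 2
G(19) = mex{1,1,0} = 2
Stack A: G(19) = 2.
Stack B: G(12) = 2.
Combined Grundy value = 2 ⊕ 2 = 0.
A winning move leaves total XOR = 0, i.e. changes one component's Grundy value g to g ⊕ X where X is the current total.
Stack A: target g' = 2⊕0 = 2, but every legal move changes the Grundy value (mex property), so 0 moves.
Stack B: target g' = 2⊕0 = 2, but every legal move changes the Grundy value (mex property), so 0 moves.

0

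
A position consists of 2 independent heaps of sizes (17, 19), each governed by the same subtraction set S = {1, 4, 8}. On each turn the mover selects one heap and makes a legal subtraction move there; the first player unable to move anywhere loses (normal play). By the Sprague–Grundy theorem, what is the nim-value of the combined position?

All heaps use S = {1, 4, 8}:
n :  0  1  2  3  4  5  6  7  8  9 10 11 12 13 14 15 16 17 18 19
G :  0  1  0  1  2  0  1  0  1  2  3  2  0  1  0  1  2  0  1  0
Heap A: G(17) = 0.
Heap B: G(19) = 0.
Combined Grundy value = 0 ⊕ 0 = 0.

0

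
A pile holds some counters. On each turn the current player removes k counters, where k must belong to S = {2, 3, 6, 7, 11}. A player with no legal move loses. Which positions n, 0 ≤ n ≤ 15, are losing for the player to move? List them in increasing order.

0, 1, 5, 9, 10, 14

n :  0  1  2  3  4  5  6  7  8  9 10 11 12 13 14 15
G :  0  0  1  1  2  0  3  1  2  0  0  1  1  2  0  3
P-positions are exactly the n with G(n) = 0.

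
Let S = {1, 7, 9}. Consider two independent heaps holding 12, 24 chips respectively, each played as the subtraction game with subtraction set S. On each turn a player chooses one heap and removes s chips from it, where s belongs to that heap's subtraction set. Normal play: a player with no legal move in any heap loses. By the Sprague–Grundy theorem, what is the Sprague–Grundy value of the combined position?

0

All heaps use S = {1, 7, 9}:
G(0) = 0
G(1) = mex{0} = 1
G(2) = mex{1} = 0
G(3) = mex{0} = 1
G(4) = mex{1} = 0
G(5) = mex{0} = 1
G(6) = mex{1} = 0
G(7) = mex{0,0} = 1
G(8) = mex{1,1} = 0
G(9) = mex{0,0,0} = 1
G(10) = mex{1,1,1} = 0
G(11) = mex{0,0,0} = 1
G(12) = mex{1,1,1} = 0
G(13) = mex{0,0,0} = 1
G(14) = mex{1,1,1} = 0
G(15) = mex{0,0,0} = 1
G(16) = mex{1,1,1} = 0
G(17) = mex{0,0,0} = 1
G(18) = mex{1,1,1} = 0
G(19) = mex{0,0,0} = 1
G(20) = mex{1,1,1} = 0
G(21) = mex{0,0,0} = 1
G(22) = mex{1,1,1} = 0
G(23) = mex{0,0,0} = 1
G(24) = mex{1,1,1} = 0
Heap A: G(12) = 0.
Heap B: G(24) = 0.
Combined Grundy value = 0 ⊕ 0 = 0.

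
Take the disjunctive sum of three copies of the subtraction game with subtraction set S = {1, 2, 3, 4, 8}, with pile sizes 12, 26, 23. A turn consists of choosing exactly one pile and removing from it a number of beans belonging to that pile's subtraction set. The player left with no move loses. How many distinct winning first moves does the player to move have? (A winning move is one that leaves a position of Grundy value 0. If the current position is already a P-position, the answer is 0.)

All piles use S = {1, 2, 3, 4, 8}:
G(0) = 0
G(1) = mex{0} = 1
G(2) = mex{1,0} = 2
G(3) = mex{2,1,0} = 3
G(4) = mex{3,2,1,0} = 4
G(5) = mex{4,3,2,1} = 0
G(6) = mex{0,4,3,2} = 1
G(7) = mex{1,0,4,3} = 2
G(8) = mex{2,1,0,4,0} = 3
G(9) = mex{3,2,1,0,1} = 4
G(10) = mex{4,3,2,1,2} = 0
G(11) = mex{0,4,3,2,3} = 1
G(12) = mex{1,0,4,3,4} = 2
G(13) = mex{2,1,0,4,0} = 3
G(14) = mex{3,2,1,0,1} = 4
G(15) = mex{4,3,2,1,2} = 0
G(16) = mex{0,4,3,2,3} = 1
G(17) = mex{1,0,4,3,4} = 2
G(18) = mex{2,1,0,4,0} = 3
G(19) = mex{3,2,1,0,1} = 4
G(20) = mex{4,3,2,1,2} = 0
G(21) = mex{0,4,3,2,3} = 1
G(22) = mex{1,0,4,3,4} = 2
G(23) = mex{2,1,0,4,0} = 3
G(24) = mex{3,2,1,0,1} = 4
G(25) = mex{4,3,2,1,2} = 0
G(26) = mex{0,4,3,2,3} = 1
Pile A: G(12) = 2.
Pile B: G(26) = 1.
Pile C: G(23) = 3.
Combined Grundy value = 2 ⊕ 1 ⊕ 3 = 0.
A winning move leaves total XOR = 0, i.e. changes one component's Grundy value g to g ⊕ X where X is the current total.
Pile A: target g' = 2⊕0 = 2, but every legal move changes the Grundy value (mex property), so 0 moves.
Pile B: target g' = 1⊕0 = 1, but every legal move changes the Grundy value (mex property), so 0 moves.
Pile C: target g' = 3⊕0 = 3, but every legal move changes the Grundy value (mex property), so 0 moves.

0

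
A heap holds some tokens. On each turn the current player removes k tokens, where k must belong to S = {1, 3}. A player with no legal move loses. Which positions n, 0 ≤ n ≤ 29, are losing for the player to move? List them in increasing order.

G(0) = 0
G(1) = mex{0} = 1
G(2) = mex{1} = 0
G(3) = mex{0,0} = 1
G(4) = mex{1,1} = 0
G(5) = mex{0,0} = 1
G(6) = mex{1,1} = 0
G(7) = mex{0,0} = 1
G(8) = mex{1,1} = 0
G(9) = mex{0,0} = 1
G(10) = mex{1,1} = 0
G(11) = mex{0,0} = 1
G(12) = mex{1,1} = 0
G(13) = mex{0,0} = 1
G(14) = mex{1,1} = 0
G(15) = mex{0,0} = 1
G(16) = mex{1,1} = 0
G(17) = mex{0,0} = 1
G(18) = mex{1,1} = 0
G(19) = mex{0,0} = 1
G(20) = mex{1,1} = 0
G(21) = mex{0,0} = 1
G(22) = mex{1,1} = 0
G(23) = mex{0,0} = 1
G(24) = mex{1,1} = 0
G(25) = mex{0,0} = 1
G(26) = mex{1,1} = 0
G(27) = mex{0,0} = 1
G(28) = mex{1,1} = 0
G(29) = mex{0,0} = 1
P-positions are exactly the n with G(n) = 0.

0, 2, 4, 6, 8, 10, 12, 14, 16, 18, 20, 22, 24, 26, 28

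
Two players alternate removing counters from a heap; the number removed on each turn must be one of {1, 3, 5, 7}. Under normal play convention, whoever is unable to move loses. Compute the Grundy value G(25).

1

G(0) = 0
G(1) = mex{0} = 1
G(2) = mex{1} = 0
G(3) = mex{0,0} = 1
G(4) = mex{1,1} = 0
G(5) = mex{0,0,0} = 1
G(6) = mex{1,1,1} = 0
G(7) = mex{0,0,0,0} = 1
G(8) = mex{1,1,1,1} = 0
G(9) = mex{0,0,0,0} = 1
G(10) = mex{1,1,1,1} = 0
G(11) = mex{0,0,0,0} = 1
G(12) = mex{1,1,1,1} = 0
G(13) = mex{0,0,0,0} = 1
G(14) = mex{1,1,1,1} = 0
G(15) = mex{0,0,0,0} = 1
G(16) = mex{1,1,1,1} = 0
G(17) = mex{0,0,0,0} = 1
G(18) = mex{1,1,1,1} = 0
G(19) = mex{0,0,0,0} = 1
G(20) = mex{1,1,1,1} = 0
G(21) = mex{0,0,0,0} = 1
G(22) = mex{1,1,1,1} = 0
G(23) = mex{0,0,0,0} = 1
G(24) = mex{1,1,1,1} = 0
G(25) = mex{0,0,0,0} = 1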